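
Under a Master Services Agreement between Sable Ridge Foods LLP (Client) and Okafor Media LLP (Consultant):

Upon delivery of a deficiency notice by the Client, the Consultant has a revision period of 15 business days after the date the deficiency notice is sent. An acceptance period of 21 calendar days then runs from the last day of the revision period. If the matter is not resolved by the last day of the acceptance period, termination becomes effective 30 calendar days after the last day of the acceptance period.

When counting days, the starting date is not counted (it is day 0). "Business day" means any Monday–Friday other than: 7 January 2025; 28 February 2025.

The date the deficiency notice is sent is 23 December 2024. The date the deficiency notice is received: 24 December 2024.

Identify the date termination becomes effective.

The last day of the revision period: 15 business days after Monday, 23 December 2024, skipping weekends and the listed holiday on Jan 7 — Dec 24, Dec 25, Dec 26, Dec 27, …, Jan 10, Jan 13, Jan 14 — lands on Tuesday, 14 January 2025.
The last day of the acceptance period: 14 January 2025 + 21 days = 4 February 2025.
Adding 30 calendar days to 4 February 2025 gives 6 March 2025, which is the date termination becomes effective.

6 March 2025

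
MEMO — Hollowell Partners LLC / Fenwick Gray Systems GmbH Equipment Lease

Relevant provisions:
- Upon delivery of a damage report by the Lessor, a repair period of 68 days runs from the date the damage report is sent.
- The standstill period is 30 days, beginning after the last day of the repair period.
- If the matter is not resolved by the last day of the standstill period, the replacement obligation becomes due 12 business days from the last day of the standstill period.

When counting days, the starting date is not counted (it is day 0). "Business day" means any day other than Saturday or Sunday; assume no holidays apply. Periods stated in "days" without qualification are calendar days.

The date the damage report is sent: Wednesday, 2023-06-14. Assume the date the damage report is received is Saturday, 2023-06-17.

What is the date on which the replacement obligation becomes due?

2023-10-06

The last day of the repair period: 68 calendar days after 2023-06-14 is 2023-08-21.
Adding 30 calendar days to 2023-08-21 gives 2023-09-20, which is the last day of the standstill period.
The date on which the replacement obligation becomes due: 12 business days after Wednesday, 2023-09-20, skipping weekends — Sep 21, Sep 22, Sep 25, Sep 26, …, Oct 4, Oct 5, Oct 6 — lands on Friday, 2023-10-06.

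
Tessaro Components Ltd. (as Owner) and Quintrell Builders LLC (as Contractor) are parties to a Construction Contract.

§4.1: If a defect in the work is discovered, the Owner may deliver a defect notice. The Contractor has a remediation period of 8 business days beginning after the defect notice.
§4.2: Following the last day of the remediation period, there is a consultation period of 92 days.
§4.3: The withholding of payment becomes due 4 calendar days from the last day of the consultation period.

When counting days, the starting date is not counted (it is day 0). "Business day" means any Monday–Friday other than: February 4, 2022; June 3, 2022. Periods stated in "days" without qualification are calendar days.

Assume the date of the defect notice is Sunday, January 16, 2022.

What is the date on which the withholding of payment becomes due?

The last day of the remediation period: counting 8 business days from Sunday, January 16, 2022 (Jan 17, Jan 18, Jan 19, Jan 20, Jan 21, Jan 24, Jan 25, Jan 26, skipping weekends) reaches Wednesday, January 26, 2022.
The last day of the consultation period: January 26, 2022 + 92 days = April 28, 2022.
Adding 4 calendar days to April 28, 2022 gives May 2, 2022, which is the date on which the withholding of payment becomes due.

May 2, 2022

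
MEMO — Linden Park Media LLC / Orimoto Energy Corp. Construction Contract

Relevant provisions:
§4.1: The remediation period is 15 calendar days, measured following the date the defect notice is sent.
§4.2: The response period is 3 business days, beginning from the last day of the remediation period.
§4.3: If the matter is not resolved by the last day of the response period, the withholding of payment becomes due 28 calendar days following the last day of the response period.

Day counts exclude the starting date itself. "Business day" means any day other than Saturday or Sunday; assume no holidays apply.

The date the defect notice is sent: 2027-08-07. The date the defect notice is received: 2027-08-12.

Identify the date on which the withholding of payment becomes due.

2027-09-22

Adding 15 calendar days to 2027-08-07 gives 2027-08-22, which is the last day of the remediation period.
From Sunday, 2027-08-22, 3 business days (Aug 23, Aug 24, Aug 25, skipping weekends) brings us to Wednesday, 2027-08-25, which is the last day of the response period.
Adding 28 calendar days to 2027-08-25 gives 2027-09-22, which is the date on which the withholding of payment becomes due.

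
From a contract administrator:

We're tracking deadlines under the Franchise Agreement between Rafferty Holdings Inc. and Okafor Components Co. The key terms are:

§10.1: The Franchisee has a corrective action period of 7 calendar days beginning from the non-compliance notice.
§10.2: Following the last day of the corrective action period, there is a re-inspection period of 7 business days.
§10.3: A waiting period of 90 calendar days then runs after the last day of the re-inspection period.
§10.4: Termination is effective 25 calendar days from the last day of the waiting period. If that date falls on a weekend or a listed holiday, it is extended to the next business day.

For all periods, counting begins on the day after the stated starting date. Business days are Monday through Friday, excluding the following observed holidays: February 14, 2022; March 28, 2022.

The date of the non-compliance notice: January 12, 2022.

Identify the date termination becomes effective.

May 23, 2022

Adding 7 calendar days to January 12, 2022 gives January 19, 2022, which is the last day of the corrective action period.
The last day of the re-inspection period: 7 business days after Wednesday, January 19, 2022, skipping weekends — Jan 20, Jan 21, Jan 24, Jan 25, Jan 26, Jan 27, Jan 28 — lands on Friday, January 28, 2022.
The last day of the waiting period: January 28, 2022 + 90 days = April 28, 2022.
Adding 25 calendar days to April 28, 2022 gives May 23, 2022, which is the date termination becomes effective. May 23, 2022 is a Monday and is not a listed holiday, so no roll-forward applies.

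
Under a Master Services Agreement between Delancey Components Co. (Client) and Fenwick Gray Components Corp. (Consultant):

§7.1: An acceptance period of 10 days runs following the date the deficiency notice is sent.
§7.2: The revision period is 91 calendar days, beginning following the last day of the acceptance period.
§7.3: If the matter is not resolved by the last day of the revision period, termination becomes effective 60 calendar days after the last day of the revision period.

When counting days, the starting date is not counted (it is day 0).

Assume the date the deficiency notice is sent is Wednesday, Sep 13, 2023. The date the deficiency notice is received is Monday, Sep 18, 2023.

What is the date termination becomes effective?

Feb 21, 2024

Adding 10 calendar days to Sep 13, 2023 gives Sep 23, 2023, which is the last day of the acceptance period.
Adding 91 calendar days to Sep 23, 2023 gives Dec 23, 2023, which is the last day of the revision period.
The date termination becomes effective: Dec 23, 2023 + 60 days = Feb 21, 2024.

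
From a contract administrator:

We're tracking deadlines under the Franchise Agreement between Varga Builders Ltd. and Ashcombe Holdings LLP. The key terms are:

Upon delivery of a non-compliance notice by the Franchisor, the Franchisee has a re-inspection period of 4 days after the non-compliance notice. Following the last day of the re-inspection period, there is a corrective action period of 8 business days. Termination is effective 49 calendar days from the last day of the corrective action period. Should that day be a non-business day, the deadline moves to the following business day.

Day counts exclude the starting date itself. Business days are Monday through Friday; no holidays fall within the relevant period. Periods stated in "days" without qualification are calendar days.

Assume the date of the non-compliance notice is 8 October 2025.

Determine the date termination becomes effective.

Adding 4 calendar days to 8 October 2025 gives 12 October 2025, which is the last day of the re-inspection period.
The last day of the corrective action period: 8 business days after Sunday, 12 October 2025, skipping weekends — Oct 13, Oct 14, Oct 15, Oct 16, Oct 17, Oct 20, Oct 21, Oct 22 — lands on Wednesday, 22 October 2025.
The date termination becomes effective: 49 calendar days after 22 October 2025 is 10 December 2025. 10 December 2025 is a Wednesday, so no roll-forward applies.

10 December 2025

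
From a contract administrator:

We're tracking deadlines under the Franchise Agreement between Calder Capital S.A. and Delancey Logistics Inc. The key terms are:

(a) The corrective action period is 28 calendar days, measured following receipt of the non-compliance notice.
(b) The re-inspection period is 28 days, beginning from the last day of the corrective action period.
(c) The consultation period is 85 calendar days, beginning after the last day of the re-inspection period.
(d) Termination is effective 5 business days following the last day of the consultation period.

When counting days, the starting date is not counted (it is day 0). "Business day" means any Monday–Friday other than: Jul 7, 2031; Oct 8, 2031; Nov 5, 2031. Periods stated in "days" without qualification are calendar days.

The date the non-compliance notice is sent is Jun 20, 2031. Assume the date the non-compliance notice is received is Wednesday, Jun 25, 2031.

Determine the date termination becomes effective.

Nov 20, 2031

Adding 28 calendar days to Jun 25, 2031 gives Jul 23, 2031, which is the last day of the corrective action period.
The last day of the re-inspection period: 28 calendar days after Jul 23, 2031 is Aug 20, 2031.
The last day of the consultation period: Aug 20, 2031 + 85 days = Nov 13, 2031.
The date termination becomes effective: 5 business days after Thursday, Nov 13, 2031, skipping weekends — Nov 14, Nov 17, Nov 18, Nov 19, Nov 20 — lands on Thursday, Nov 20, 2031.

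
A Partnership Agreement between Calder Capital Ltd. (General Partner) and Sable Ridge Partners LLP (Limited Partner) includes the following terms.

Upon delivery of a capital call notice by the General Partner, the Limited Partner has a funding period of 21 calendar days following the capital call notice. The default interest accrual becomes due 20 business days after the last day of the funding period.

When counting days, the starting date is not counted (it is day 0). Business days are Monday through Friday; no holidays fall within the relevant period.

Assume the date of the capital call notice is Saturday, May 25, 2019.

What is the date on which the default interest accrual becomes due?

July 12, 2019

Adding 21 calendar days to May 25, 2019 gives June 15, 2019, which is the last day of the funding period.
From Saturday, June 15, 2019, 20 business days (Jun 17, Jun 18, Jun 19, Jun 20, …, Jul 10, Jul 11, Jul 12, skipping weekends) brings us to Friday, July 12, 2019, which is the date on which the default interest accrual becomes due.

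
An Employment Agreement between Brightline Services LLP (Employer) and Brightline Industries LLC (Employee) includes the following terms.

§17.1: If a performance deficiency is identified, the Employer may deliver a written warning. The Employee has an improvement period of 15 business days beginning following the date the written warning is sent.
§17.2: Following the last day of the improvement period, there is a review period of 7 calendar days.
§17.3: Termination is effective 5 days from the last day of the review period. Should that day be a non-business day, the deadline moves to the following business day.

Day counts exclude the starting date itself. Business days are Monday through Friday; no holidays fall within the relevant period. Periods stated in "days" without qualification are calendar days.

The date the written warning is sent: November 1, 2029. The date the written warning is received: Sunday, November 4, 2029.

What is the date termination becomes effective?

December 4, 2029

The last day of the improvement period: 15 business days after Thursday, November 1, 2029, skipping weekends — Nov 2, Nov 5, Nov 6, Nov 7, …, Nov 20, Nov 21, Nov 22 — lands on Thursday, November 22, 2029.
The last day of the review period: 7 calendar days after November 22, 2029 is November 29, 2029.
Adding 5 calendar days to November 29, 2029 gives December 4, 2029, which is the date termination becomes effective. December 4, 2029 is a Tuesday, so no roll-forward applies.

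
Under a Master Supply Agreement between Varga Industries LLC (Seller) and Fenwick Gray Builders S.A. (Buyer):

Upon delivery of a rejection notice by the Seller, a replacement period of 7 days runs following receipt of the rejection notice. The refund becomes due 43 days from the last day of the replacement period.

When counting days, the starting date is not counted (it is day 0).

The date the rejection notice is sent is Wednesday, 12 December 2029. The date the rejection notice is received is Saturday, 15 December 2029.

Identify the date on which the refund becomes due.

The last day of the replacement period: 15 December 2029 + 7 days = 22 December 2029.
The date on which the refund becomes due: 43 calendar days after 22 December 2029 is 3 February 2030.

3 February 2030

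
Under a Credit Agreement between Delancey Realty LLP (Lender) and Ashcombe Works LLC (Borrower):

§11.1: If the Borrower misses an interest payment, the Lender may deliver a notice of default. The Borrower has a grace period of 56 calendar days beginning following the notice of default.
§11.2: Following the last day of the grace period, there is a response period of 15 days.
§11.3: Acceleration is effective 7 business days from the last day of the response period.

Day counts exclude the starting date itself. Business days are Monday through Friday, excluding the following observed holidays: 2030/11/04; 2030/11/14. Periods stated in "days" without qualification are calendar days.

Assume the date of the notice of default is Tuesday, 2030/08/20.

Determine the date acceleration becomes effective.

2030/11/11

The last day of the grace period: 2030/08/20 + 56 days = 2030/10/15.
The last day of the response period: 15 calendar days after 2030/10/15 is 2030/10/30.
The date acceleration becomes effective: counting 7 business days from Wednesday, 2030/10/30 (Oct 31, Nov 1, Nov 5, Nov 6, Nov 7, Nov 8, Nov 11, skipping weekends and the listed holiday on Nov 4) reaches Monday, 2030/11/11.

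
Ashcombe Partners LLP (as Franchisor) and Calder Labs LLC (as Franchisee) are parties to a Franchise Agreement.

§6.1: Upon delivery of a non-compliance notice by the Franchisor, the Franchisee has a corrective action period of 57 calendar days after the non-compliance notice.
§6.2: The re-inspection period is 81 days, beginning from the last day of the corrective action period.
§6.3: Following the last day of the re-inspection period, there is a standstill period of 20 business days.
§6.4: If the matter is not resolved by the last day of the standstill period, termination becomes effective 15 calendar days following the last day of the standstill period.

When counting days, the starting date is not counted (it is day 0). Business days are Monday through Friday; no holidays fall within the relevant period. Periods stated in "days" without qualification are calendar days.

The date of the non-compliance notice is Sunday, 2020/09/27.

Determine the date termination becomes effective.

2021/03/27

The last day of the corrective action period: 57 calendar days after 2020/09/27 is 2020/11/23.
Adding 81 calendar days to 2020/11/23 gives 2021/02/12, which is the last day of the re-inspection period.
The last day of the standstill period: 20 business days after Friday, 2021/02/12, skipping weekends — Feb 15, Feb 16, Feb 17, Feb 18, …, Mar 10, Mar 11, Mar 12 — lands on Friday, 2021/03/12.
Adding 15 calendar days to 2021/03/12 gives 2021/03/27, which is the date termination becomes effective.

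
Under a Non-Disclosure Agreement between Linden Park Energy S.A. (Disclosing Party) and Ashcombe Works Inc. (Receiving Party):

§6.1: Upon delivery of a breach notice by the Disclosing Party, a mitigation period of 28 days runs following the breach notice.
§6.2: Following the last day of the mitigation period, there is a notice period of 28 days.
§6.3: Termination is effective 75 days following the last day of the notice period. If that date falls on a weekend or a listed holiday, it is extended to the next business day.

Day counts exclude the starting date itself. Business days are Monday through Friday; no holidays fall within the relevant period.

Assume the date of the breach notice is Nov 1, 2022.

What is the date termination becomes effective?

Mar 13, 2023

The last day of the mitigation period: Nov 1, 2022 + 28 days = Nov 29, 2022.
Adding 28 calendar days to Nov 29, 2022 gives Dec 27, 2022, which is the last day of the notice period.
The date termination becomes effective: 75 calendar days after Dec 27, 2022 is Mar 12, 2023. That falls on a Sunday, so it rolls to the next business day, Monday, Mar 13, 2023.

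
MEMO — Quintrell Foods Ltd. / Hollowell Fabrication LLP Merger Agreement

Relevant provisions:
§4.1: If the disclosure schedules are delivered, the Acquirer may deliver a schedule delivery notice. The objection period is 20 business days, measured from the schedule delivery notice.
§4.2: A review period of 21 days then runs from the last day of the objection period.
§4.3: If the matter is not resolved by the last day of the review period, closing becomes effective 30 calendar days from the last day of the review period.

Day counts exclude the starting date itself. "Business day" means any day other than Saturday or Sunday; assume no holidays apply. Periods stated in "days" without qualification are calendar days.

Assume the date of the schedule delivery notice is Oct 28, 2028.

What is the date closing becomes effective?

The last day of the objection period: counting 20 business days from Saturday, Oct 28, 2028 (Oct 30, Oct 31, Nov 1, Nov 2, …, Nov 22, Nov 23, Nov 24, skipping weekends) reaches Friday, Nov 24, 2028.
Adding 21 calendar days to Nov 24, 2028 gives Dec 15, 2028, which is the last day of the review period.
The date closing becomes effective: 30 calendar days after Dec 15, 2028 is Jan 14, 2029.

Jan 14, 2029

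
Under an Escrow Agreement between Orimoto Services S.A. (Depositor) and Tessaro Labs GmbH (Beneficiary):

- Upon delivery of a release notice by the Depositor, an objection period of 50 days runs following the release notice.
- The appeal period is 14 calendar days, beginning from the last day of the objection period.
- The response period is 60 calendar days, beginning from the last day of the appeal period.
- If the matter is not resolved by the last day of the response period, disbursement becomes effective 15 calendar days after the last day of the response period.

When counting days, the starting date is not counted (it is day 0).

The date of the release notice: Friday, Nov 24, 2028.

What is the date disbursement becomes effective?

The last day of the objection period: Nov 24, 2028 + 50 days = Jan 13, 2029.
The last day of the appeal period: 14 calendar days after Jan 13, 2029 is Jan 27, 2029.
The last day of the response period: 60 calendar days after Jan 27, 2029 is Mar 28, 2029.
The date disbursement becomes effective: 15 calendar days after Mar 28, 2029 is Apr 12, 2029.

Apr 12, 2029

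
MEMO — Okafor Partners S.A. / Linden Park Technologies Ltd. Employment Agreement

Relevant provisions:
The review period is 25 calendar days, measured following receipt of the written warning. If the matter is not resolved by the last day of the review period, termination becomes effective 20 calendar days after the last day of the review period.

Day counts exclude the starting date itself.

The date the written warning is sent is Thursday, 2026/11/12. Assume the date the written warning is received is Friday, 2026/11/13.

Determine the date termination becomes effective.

The last day of the review period: 25 calendar days after 2026/11/13 is 2026/12/08.
Adding 20 calendar days to 2026/12/08 gives 2026/12/28, which is the date termination becomes effective.

2026/12/28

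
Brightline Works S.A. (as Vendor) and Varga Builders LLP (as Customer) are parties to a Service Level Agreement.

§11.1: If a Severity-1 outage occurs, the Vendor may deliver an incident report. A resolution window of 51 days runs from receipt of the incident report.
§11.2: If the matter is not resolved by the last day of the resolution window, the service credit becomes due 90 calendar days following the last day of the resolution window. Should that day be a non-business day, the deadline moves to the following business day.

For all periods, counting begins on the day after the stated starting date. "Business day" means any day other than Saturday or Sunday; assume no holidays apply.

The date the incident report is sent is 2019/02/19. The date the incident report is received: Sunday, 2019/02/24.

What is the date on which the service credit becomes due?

Adding 51 calendar days to 2019/02/24 gives 2019/04/16, which is the last day of the resolution window.
Adding 90 calendar days to 2019/04/16 gives 2019/07/15, which is the date on which the service credit becomes due. 2019/07/15 is a Monday, so no roll-forward applies.

2019/07/15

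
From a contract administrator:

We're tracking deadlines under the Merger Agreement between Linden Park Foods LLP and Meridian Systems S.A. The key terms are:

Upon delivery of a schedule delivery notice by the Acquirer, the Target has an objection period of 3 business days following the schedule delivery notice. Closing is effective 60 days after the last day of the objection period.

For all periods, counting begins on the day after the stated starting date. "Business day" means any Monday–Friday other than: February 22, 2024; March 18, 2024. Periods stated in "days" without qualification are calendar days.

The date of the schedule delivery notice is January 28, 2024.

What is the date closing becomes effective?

March 31, 2024

From Sunday, January 28, 2024, 3 business days (Jan 29, Jan 30, Jan 31, skipping weekends) brings us to Wednesday, January 31, 2024, which is the last day of the objection period.
The date closing becomes effective: 60 calendar days after January 31, 2024 is March 31, 2024.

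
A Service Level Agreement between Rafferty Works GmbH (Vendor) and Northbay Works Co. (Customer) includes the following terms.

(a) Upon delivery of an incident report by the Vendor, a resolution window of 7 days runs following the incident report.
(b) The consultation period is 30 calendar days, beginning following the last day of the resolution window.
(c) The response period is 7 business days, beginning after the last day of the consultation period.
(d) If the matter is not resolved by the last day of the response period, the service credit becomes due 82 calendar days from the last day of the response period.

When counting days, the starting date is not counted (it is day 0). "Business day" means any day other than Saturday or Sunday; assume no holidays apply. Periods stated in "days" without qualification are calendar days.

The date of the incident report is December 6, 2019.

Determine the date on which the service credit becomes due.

April 12, 2020

Adding 7 calendar days to December 6, 2019 gives December 13, 2019, which is the last day of the resolution window.
The last day of the consultation period: December 13, 2019 + 30 days = January 12, 2020.
From Sunday, January 12, 2020, 7 business days (Jan 13, Jan 14, Jan 15, Jan 16, Jan 17, Jan 20, Jan 21, skipping weekends) brings us to Tuesday, January 21, 2020, which is the last day of the response period.
The date on which the service credit becomes due: January 21, 2020 + 82 days = April 12, 2020.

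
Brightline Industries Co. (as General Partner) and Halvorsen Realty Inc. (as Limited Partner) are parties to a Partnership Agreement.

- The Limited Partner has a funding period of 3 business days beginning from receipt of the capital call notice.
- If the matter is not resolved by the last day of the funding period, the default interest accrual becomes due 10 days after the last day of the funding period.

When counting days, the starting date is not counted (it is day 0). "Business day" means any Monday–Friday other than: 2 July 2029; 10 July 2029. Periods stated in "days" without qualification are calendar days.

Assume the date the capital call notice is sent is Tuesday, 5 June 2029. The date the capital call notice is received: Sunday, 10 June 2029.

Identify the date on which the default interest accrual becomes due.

The last day of the funding period: 3 business days after Sunday, 10 June 2029, skipping weekends — Jun 11, Jun 12, Jun 13 — lands on Wednesday, 13 June 2029.
Adding 10 calendar days to 13 June 2029 gives 23 June 2029, which is the date on which the default interest accrual becomes due.

23 June 2029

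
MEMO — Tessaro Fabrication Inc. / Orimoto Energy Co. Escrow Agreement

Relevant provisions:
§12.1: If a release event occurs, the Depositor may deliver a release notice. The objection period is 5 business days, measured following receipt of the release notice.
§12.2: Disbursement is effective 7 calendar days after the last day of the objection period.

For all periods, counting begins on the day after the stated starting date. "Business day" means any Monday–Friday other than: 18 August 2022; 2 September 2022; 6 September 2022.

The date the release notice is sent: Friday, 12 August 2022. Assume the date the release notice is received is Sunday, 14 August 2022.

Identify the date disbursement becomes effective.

29 August 2022

The last day of the objection period: 5 business days after Sunday, 14 August 2022, skipping weekends and the listed holiday on Aug 18 — Aug 15, Aug 16, Aug 17, Aug 19, Aug 22 — lands on Monday, 22 August 2022.
The date disbursement becomes effective: 7 calendar days after 22 August 2022 is 29 August 2022.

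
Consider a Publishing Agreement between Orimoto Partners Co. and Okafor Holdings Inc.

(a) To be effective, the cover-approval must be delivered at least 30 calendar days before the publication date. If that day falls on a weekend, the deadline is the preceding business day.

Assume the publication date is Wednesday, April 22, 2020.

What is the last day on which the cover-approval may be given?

April 22, 2020 minus 30 days is March 23, 2020. That is a Monday, so no adjustment is needed.

March 23, 2020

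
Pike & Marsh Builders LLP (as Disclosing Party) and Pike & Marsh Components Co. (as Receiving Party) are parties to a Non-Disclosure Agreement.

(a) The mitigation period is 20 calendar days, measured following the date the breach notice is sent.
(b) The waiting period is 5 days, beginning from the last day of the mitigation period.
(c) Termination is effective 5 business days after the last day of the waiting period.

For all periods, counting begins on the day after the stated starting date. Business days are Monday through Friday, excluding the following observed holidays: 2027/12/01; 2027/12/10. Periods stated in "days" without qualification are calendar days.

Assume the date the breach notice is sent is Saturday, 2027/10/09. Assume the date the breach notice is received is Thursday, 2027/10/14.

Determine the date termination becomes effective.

2027/11/10

The last day of the mitigation period: 2027/10/09 + 20 days = 2027/10/29.
The last day of the waiting period: 2027/10/29 + 5 days = 2027/11/03.
The date termination becomes effective: 5 business days after Wednesday, 2027/11/03, skipping weekends — Nov 4, Nov 5, Nov 8, Nov 9, Nov 10 — lands on Wednesday, 2027/11/10.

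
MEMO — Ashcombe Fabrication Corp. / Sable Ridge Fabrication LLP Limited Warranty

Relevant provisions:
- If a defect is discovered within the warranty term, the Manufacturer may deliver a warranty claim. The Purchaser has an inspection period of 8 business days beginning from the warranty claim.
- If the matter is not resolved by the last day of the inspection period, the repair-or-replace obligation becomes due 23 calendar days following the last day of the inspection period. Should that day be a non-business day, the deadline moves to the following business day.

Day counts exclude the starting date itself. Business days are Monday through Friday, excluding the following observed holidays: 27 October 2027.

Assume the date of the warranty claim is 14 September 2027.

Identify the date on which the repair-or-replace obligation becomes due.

From Tuesday, 14 September 2027, 8 business days (Sep 15, Sep 16, Sep 17, Sep 20, Sep 21, Sep 22, Sep 23, Sep 24, skipping weekends) brings us to Friday, 24 September 2027, which is the last day of the inspection period.
The date on which the repair-or-replace obligation becomes due: 23 calendar days after 24 September 2027 is 17 October 2027. That falls on a Sunday, so it rolls to the next business day, Monday, 18 October 2027.

18 October 2027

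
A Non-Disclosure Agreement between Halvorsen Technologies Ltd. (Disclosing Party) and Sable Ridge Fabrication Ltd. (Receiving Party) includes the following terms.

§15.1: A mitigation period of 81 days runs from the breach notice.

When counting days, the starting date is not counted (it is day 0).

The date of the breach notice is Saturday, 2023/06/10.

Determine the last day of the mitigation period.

2023/08/30

Adding 81 calendar days to 2023/06/10 gives 2023/08/30, which is the last day of the mitigation period.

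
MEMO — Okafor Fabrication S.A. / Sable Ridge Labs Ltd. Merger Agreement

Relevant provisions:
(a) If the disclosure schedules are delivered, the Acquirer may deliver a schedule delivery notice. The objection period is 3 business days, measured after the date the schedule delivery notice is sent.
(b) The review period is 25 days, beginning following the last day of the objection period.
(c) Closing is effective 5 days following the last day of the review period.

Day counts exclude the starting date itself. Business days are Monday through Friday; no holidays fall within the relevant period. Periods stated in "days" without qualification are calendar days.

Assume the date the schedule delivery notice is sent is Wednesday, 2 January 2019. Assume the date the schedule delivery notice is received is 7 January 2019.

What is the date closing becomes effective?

The last day of the objection period: 3 business days after Wednesday, 2 January 2019, skipping weekends — Jan 3, Jan 4, Jan 7 — lands on Monday, 7 January 2019.
Adding 25 calendar days to 7 January 2019 gives 1 February 2019, which is the last day of the review period.
Adding 5 calendar days to 1 February 2019 gives 6 February 2019, which is the date closing becomes effective.

6 February 2019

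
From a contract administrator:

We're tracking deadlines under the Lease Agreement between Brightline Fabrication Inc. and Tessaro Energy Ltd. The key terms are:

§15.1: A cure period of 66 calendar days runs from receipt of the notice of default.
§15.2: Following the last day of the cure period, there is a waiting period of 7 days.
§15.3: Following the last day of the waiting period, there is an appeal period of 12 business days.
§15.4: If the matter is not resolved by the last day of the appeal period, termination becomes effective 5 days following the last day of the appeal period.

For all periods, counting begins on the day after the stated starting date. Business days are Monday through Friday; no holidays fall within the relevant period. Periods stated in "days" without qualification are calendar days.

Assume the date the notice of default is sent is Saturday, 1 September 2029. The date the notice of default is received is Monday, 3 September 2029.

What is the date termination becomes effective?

8 December 2029

The last day of the cure period: 3 September 2029 + 66 days = 8 November 2029.
The last day of the waiting period: 8 November 2029 + 7 days = 15 November 2029.
The last day of the appeal period: 12 business days after Thursday, 15 November 2029, skipping weekends — Nov 16, Nov 19, Nov 20, Nov 21, …, Nov 29, Nov 30, Dec 3 — lands on Monday, 3 December 2029.
The date termination becomes effective: 3 December 2029 + 5 days = 8 December 2029.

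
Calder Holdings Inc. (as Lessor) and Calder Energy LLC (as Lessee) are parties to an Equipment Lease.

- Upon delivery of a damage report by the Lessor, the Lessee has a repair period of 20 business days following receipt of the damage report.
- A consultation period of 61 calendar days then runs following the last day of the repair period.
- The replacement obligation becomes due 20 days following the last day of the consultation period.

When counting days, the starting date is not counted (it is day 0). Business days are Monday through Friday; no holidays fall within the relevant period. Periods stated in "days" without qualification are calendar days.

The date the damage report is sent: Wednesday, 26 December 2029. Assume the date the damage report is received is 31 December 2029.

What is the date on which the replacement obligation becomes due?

From Monday, 31 December 2029, 20 business days (Jan 1, Jan 2, Jan 3, Jan 4, …, Jan 24, Jan 25, Jan 28, skipping weekends) brings us to Monday, 28 January 2030, which is the last day of the repair period.
Adding 61 calendar days to 28 January 2030 gives 30 March 2030, which is the last day of the consultation period.
Adding 20 calendar days to 30 March 2030 gives 19 April 2030, which is the date on which the replacement obligation becomes due.

19 April 2030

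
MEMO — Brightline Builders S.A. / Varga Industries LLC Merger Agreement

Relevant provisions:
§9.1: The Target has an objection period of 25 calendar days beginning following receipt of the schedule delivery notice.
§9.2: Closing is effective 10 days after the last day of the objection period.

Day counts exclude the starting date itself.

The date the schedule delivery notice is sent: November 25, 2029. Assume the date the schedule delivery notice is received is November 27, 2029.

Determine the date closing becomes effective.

January 1, 2030

Adding 25 calendar days to November 27, 2029 gives December 22, 2029, which is the last day of the objection period.
The date closing becomes effective: December 22, 2029 + 10 days = January 1, 2030.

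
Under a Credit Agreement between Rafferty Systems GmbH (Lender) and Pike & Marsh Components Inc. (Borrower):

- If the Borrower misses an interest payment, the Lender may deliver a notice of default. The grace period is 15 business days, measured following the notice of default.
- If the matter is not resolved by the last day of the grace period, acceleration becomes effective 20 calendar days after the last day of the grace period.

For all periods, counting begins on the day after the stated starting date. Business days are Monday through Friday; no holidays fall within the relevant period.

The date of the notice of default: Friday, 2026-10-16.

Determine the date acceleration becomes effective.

2026-11-26

The last day of the grace period: 15 business days after Friday, 2026-10-16, skipping weekends — Oct 19, Oct 20, Oct 21, Oct 22, …, Nov 4, Nov 5, Nov 6 — lands on Friday, 2026-11-06.
The date acceleration becomes effective: 20 calendar days after 2026-11-06 is 2026-11-26.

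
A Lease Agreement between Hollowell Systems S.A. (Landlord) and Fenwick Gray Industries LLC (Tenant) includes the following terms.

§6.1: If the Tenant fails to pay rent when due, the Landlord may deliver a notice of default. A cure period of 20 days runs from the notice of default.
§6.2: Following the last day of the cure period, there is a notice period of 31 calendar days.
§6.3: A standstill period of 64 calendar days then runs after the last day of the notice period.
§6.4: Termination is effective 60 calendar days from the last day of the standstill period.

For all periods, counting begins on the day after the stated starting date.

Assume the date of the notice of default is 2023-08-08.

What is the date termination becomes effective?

Adding 20 calendar days to 2023-08-08 gives 2023-08-28, which is the last day of the cure period.
The last day of the notice period: 31 calendar days after 2023-08-28 is 2023-09-28.
The last day of the standstill period: 64 calendar days after 2023-09-28 is 2023-12-01.
The date termination becomes effective: 2023-12-01 + 60 days = 2024-01-30.

2024-01-30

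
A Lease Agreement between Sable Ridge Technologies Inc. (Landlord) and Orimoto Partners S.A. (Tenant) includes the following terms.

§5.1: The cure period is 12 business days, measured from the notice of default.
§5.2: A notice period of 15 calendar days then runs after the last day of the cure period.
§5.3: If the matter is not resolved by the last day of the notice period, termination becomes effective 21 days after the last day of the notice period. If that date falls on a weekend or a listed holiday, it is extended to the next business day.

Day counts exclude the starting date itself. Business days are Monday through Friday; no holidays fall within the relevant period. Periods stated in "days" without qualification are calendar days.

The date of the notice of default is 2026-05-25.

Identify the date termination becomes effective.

The last day of the cure period: counting 12 business days from Monday, 2026-05-25 (May 26, May 27, May 28, May 29, …, Jun 8, Jun 9, Jun 10, skipping weekends) reaches Wednesday, 2026-06-10.
Adding 15 calendar days to 2026-06-10 gives 2026-06-25, which is the last day of the notice period.
Adding 21 calendar days to 2026-06-25 gives 2026-07-16, which is the date termination becomes effective. 2026-07-16 is a Thursday, so no roll-forward applies.

2026-07-16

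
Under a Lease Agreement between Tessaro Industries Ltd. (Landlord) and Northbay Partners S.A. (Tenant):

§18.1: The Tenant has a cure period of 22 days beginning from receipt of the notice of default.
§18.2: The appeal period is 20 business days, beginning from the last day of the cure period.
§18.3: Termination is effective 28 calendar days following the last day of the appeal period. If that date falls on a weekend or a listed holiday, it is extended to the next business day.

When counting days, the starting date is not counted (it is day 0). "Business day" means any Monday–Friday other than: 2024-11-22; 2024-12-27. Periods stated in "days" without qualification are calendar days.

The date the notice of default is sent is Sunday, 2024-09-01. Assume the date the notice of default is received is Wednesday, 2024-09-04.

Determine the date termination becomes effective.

2024-11-21

The last day of the cure period: 22 calendar days after 2024-09-04 is 2024-09-26.
The last day of the appeal period: 20 business days after Thursday, 2024-09-26, skipping weekends — Sep 27, Sep 30, Oct 1, Oct 2, …, Oct 22, Oct 23, Oct 24 — lands on Thursday, 2024-10-24.
The date termination becomes effective: 28 calendar days after 2024-10-24 is 2024-11-21. 2024-11-21 is a Thursday and is not a listed holiday, so no roll-forward applies.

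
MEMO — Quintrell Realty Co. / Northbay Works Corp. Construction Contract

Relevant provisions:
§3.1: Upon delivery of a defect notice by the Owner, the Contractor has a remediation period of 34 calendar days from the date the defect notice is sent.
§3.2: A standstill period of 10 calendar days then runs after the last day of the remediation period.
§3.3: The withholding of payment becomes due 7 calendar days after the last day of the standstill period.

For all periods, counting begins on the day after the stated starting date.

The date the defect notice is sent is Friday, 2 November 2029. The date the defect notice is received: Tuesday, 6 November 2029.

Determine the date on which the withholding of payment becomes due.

23 December 2029

The last day of the remediation period: 2 November 2029 + 34 days = 6 December 2029.
The last day of the standstill period: 6 December 2029 + 10 days = 16 December 2029.
The date on which the withholding of payment becomes due: 16 December 2029 + 7 days = 23 December 2029.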